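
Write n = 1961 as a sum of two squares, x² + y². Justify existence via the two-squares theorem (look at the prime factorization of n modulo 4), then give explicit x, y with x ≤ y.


Step 1: Factor n = 1961 = 37 · 53.
Step 2: Check the mod-4 condition on each prime factor: 37 ≡ 1 (mod 4), exponent 1; 53 ≡ 1 (mod 4), exponent 1.
All primes ≡ 3 (mod 4) appear to even exponent (or don't appear), so by the two-squares theorem n IS expressible as a sum of two squares.
Step 3: Build a representation. Here n = 37 · 53 is a product of primes ≡ 1 (mod 4). Each prime p ≡ 1 (mod 4) is itself a sum of two squares; find a² by testing p − a² for a perfect square:
  37: 37 − 1² = 36 = 6² ⇒ 37 = 1² + 6².
  53: 53 − 1² = 52, 53 − 2² = 49 = 7² ⇒ 53 = 2² + 7².
  Combine using the Brahmagupta–Fibonacci identity (a² + b²)(c² + d²) = (ac − bd)² + (ad + bc)² = (ac + bd)² + (ad − bc)²:
  37 · 53 = 1961: from (1² + 6²)(2² + 7²), take (1·2 − 6·7, 1·7 + 6·2) = (2 − 42, 7 + 12) = (-40, 19); dropping signs (only squares matter) gives (40, 19); check 40² + 19² = 1600 + 361 = 1961 ✓.
Step 4: Order so x ≤ y and verify: 19² + 40² = 361 + 1600 = 1961 = n. ✓

n = 1961 = 19² + 40² (one valid representation with x ≤ y).


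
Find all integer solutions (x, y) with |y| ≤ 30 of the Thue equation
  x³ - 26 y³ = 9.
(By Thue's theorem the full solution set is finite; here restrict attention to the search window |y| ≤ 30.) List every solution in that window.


The equation is x³ - 26y³ = 9. For fixed y, x³ = 26·y³ + 9, so a solution requires the RHS to be a perfect cube.
Strategy: iterate y from -30 to 30, compute RHS = 26·y³ + 9, and check whether it is a (positive or negative) perfect cube.
Check small values of y:
  y = 0: RHS = 9 is not a perfect cube.
  y = 1: RHS = 35 is not a perfect cube.
  y = -1: RHS = -17 is not a perfect cube.
  y = 2: RHS = 217 is not a perfect cube.
  y = -2: RHS = -199 is not a perfect cube.
  y = 3: RHS = 711 is not a perfect cube.
  y = -3: RHS = -693 is not a perfect cube.
Continuing the search up to |y| = 30 finds no solutions either.
No (x, y) in the scanned range satisfies the equation.

No integer solutions with |y| ≤ 30.


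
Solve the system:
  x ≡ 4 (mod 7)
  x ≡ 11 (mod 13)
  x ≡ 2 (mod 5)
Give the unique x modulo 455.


Moduli 7, 13, 5 are pairwise coprime; by CRT there is a unique solution modulo M = 7 · 13 · 5 = 455.
Solve pairwise, accumulating the modulus:
  Start with x ≡ 4 (mod 7).
  Combine with x ≡ 11 (mod 13): since gcd(7, 13) = 1, we get a unique residue mod 91.
    Write x = 4 + 7·t and substitute into x ≡ 11 (mod 13): 7·t ≡ 11 − 4 = 7 (mod 13).
    The inverse of 7 mod 13 is 2 (since 7·2 = 14 = 1·13 + 1), so t ≡ 2·7 = 14 ≡ 1 (mod 13).
    Then x = 4 + 7·1 = 11, valid modulo lcm(7, 13) = 91: x ≡ 11 (mod 91).
  Combine with x ≡ 2 (mod 5): since gcd(91, 5) = 1, we get a unique residue mod 455.
    Write x = 11 + 91·t and substitute into x ≡ 2 (mod 5): 91·t ≡ 2 − 11 = -9 (mod 5).
    Reduce coefficients mod 5: 1·t ≡ 1 (mod 5).
    So t ≡ 1 (mod 5).
    Then x = 11 + 91·1 = 102, valid modulo lcm(91, 5) = 455: x ≡ 102 (mod 455).
Verify: 102 mod 7 = 4 ✓, 102 mod 13 = 11 ✓, 102 mod 5 = 2 ✓.

x ≡ 102 (mod 455).


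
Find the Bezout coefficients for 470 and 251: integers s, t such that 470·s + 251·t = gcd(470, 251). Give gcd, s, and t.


Euclidean algorithm on (470, 251) — divide until remainder is 0:
  470 = 1 · 251 + 219
  251 = 1 · 219 + 32
  219 = 6 · 32 + 27
  32 = 1 · 27 + 5
  27 = 5 · 5 + 2
  5 = 2 · 2 + 1
  2 = 2 · 1 + 0
gcd(470, 251) = 1.
Track Bezout coefficients alongside the remainders: start with r₀ = 470 = a·1 + b·0 (s = 1, t = 0) and r₁ = 251 = a·0 + b·1 (s = 0, t = 1); each new remainder r_{k+1} = r_{k-1} − q_k·r_k inherits s_{k+1} = s_{k-1} − q_k·s_k, t_{k+1} = t_{k-1} − q_k·t_k, so r_k = a·s_k + b·t_k at every step:
  q = 1: r = 219, s = 1 − 1·0 = 1, t = 0 − 1·1 = -1  (check: 470·1 + 251·(-1) = 219)
  q = 1: r = 32, s = 0 − 1·1 = -1, t = 1 − 1·(-1) = 2  (check: 470·(-1) + 251·2 = 32)
  q = 6: r = 27, s = 1 − 6·(-1) = 7, t = -1 − 6·2 = -13  (check: 470·7 + 251·(-13) = 27)
  q = 1: r = 5, s = -1 − 1·7 = -8, t = 2 − 1·(-13) = 15  (check: 470·(-8) + 251·15 = 5)
  q = 5: r = 2, s = 7 − 5·(-8) = 47, t = -13 − 5·15 = -88  (check: 470·47 + 251·(-88) = 2)
  q = 2: r = 1, s = -8 − 2·47 = -102, t = 15 − 2·(-88) = 191  (check: 470·(-102) + 251·191 = 1)
The row with r = 1 (the gcd) gives the Bezout coefficients s = -102, t = 191.
Result: 470 · (-102) + 251 · (191) = 1.

gcd(470, 251) = 1; s = -102, t = 191 (check: 470·(-102) + 251·191 = 1).


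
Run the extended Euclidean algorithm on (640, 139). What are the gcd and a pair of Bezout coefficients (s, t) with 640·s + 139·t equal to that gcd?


Euclidean algorithm on (640, 139) — divide until remainder is 0:
  640 = 4 · 139 + 84
  139 = 1 · 84 + 55
  84 = 1 · 55 + 29
  55 = 1 · 29 + 26
  29 = 1 · 26 + 3
  26 = 8 · 3 + 2
  3 = 1 · 2 + 1
  2 = 2 · 1 + 0
gcd(640, 139) = 1.
Track Bezout coefficients alongside the remainders: start with r₀ = 640 = a·1 + b·0 (s = 1, t = 0) and r₁ = 139 = a·0 + b·1 (s = 0, t = 1); each new remainder r_{k+1} = r_{k-1} − q_k·r_k inherits s_{k+1} = s_{k-1} − q_k·s_k, t_{k+1} = t_{k-1} − q_k·t_k, so r_k = a·s_k + b·t_k at every step:
  q = 4: r = 84, s = 1 − 4·0 = 1, t = 0 − 4·1 = -4  (check: 640·1 + 139·(-4) = 84)
  q = 1: r = 55, s = 0 − 1·1 = -1, t = 1 − 1·(-4) = 5  (check: 640·(-1) + 139·5 = 55)
  q = 1: r = 29, s = 1 − 1·(-1) = 2, t = -4 − 1·5 = -9  (check: 640·2 + 139·(-9) = 29)
  q = 1: r = 26, s = -1 − 1·2 = -3, t = 5 − 1·(-9) = 14  (check: 640·(-3) + 139·14 = 26)
  q = 1: r = 3, s = 2 − 1·(-3) = 5, t = -9 − 1·14 = -23  (check: 640·5 + 139·(-23) = 3)
  q = 8: r = 2, s = -3 − 8·5 = -43, t = 14 − 8·(-23) = 198  (check: 640·(-43) + 139·198 = 2)
  q = 1: r = 1, s = 5 − 1·(-43) = 48, t = -23 − 1·198 = -221  (check: 640·48 + 139·(-221) = 1)
The row with r = 1 (the gcd) gives the Bezout coefficients s = 48, t = -221.
Result: 640 · (48) + 139 · (-221) = 1.

gcd(640, 139) = 1; s = 48, t = -221 (check: 640·48 + 139·(-221) = 1).


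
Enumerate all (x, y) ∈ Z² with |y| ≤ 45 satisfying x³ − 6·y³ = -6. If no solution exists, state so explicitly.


The equation is x³ - 6y³ = -6. For fixed y, x³ = 6·y³ − 6, so a solution requires the RHS to be a perfect cube.
Strategy: iterate y from -45 to 45, compute RHS = 6·y³ − 6, and check whether it is a (positive or negative) perfect cube.
Check small values of y:
  y = 0: RHS = -6 is not a perfect cube.
  y = 1: RHS = 0 = (0)³ ⇒ x = 0 works.
  y = -1: RHS = -12 is not a perfect cube.
  y = 2: RHS = 42 is not a perfect cube.
  y = -2: RHS = -54 is not a perfect cube.
  y = 3: RHS = 156 is not a perfect cube.
  y = -3: RHS = -168 is not a perfect cube.
Continuing the search up to |y| = 45 finds no further solutions beyond those listed.
Collected solutions: (0, 1).

Solutions (with |y| ≤ 45): (0, 1).


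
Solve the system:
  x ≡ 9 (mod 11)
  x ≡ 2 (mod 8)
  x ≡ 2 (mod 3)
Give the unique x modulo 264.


Moduli 11, 8, 3 are pairwise coprime; by CRT there is a unique solution modulo M = 11 · 8 · 3 = 264.
Solve pairwise, accumulating the modulus:
  Start with x ≡ 9 (mod 11).
  Combine with x ≡ 2 (mod 8): since gcd(11, 8) = 1, we get a unique residue mod 88.
    Write x = 9 + 11·t and substitute into x ≡ 2 (mod 8): 11·t ≡ 2 − 9 = -7 (mod 8).
    Reduce coefficients mod 8: 3·t ≡ 1 (mod 8).
    The inverse of 3 mod 8 is 3 (since 3·3 = 9 = 1·8 + 1), so t ≡ 3·1 = 3 ≡ 3 (mod 8).
    Then x = 9 + 11·3 = 42, valid modulo lcm(11, 8) = 88: x ≡ 42 (mod 88).
  Combine with x ≡ 2 (mod 3): since gcd(88, 3) = 1, we get a unique residue mod 264.
    Write x = 42 + 88·t and substitute into x ≡ 2 (mod 3): 88·t ≡ 2 − 42 = -40 (mod 3).
    Reduce coefficients mod 3: 1·t ≡ 2 (mod 3).
    So t ≡ 2 (mod 3).
    Then x = 42 + 88·2 = 218, valid modulo lcm(88, 3) = 264: x ≡ 218 (mod 264).
Verify: 218 mod 11 = 9 ✓, 218 mod 8 = 2 ✓, 218 mod 3 = 2 ✓.

x ≡ 218 (mod 264).


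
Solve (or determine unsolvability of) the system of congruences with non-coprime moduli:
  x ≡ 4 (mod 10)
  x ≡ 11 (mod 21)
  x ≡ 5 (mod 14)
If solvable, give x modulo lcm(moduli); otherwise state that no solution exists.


Moduli 10, 21, 14 are not pairwise coprime, so CRT works modulo lcm(m_i) when all pairwise compatibility conditions hold.
Pairwise compatibility: gcd(m_i, m_j) must divide a_i - a_j for every pair.
Merge one congruence at a time:
  Start: x ≡ 4 (mod 10).
  Combine with x ≡ 11 (mod 21): gcd(10, 21) = 1; 11 - 4 = 7, which IS divisible by 1, so compatible.
    Write x = 4 + 10·t and substitute into x ≡ 11 (mod 21): 10·t ≡ 11 − 4 = 7 (mod 21).
    The inverse of 10 mod 21 is 19 (since 10·19 = 190 = 9·21 + 1), so t ≡ 19·7 = 133 ≡ 7 (mod 21).
    Then x = 4 + 10·7 = 74, valid modulo lcm(10, 21) = 210: x ≡ 74 (mod 210).
  Combine with x ≡ 5 (mod 14): gcd(210, 14) = 14, and 5 - 74 = -69 is NOT divisible by 14.
    ⇒ system is inconsistent (no integer solution).

No solution (the system is inconsistent).


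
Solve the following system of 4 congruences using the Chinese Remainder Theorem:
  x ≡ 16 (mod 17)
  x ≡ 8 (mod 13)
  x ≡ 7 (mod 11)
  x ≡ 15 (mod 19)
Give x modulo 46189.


Product of moduli M = 17 · 13 · 11 · 19 = 46189.
Merge one congruence at a time:
  Start: x ≡ 16 (mod 17).
  Combine with x ≡ 8 (mod 13); new modulus lcm = 221.
    Write x = 16 + 17·t and substitute into x ≡ 8 (mod 13): 17·t ≡ 8 − 16 = -8 (mod 13).
    Reduce coefficients mod 13: 4·t ≡ 5 (mod 13).
    The inverse of 4 mod 13 is 10 (since 4·10 = 40 = 3·13 + 1), so t ≡ 10·5 = 50 ≡ 11 (mod 13).
    Then x = 16 + 17·11 = 203, valid modulo lcm(17, 13) = 221: x ≡ 203 (mod 221).
  Combine with x ≡ 7 (mod 11); new modulus lcm = 2431.
    Write x = 203 + 221·t and substitute into x ≡ 7 (mod 11): 221·t ≡ 7 − 203 = -196 (mod 11).
    Reduce coefficients mod 11: 1·t ≡ 2 (mod 11).
    So t ≡ 2 (mod 11).
    Then x = 203 + 221·2 = 645, valid modulo lcm(221, 11) = 2431: x ≡ 645 (mod 2431).
  Combine with x ≡ 15 (mod 19); new modulus lcm = 46189.
    Write x = 645 + 2431·t and substitute into x ≡ 15 (mod 19): 2431·t ≡ 15 − 645 = -630 (mod 19).
    Reduce coefficients mod 19: 18·t ≡ 16 (mod 19).
    The inverse of 18 mod 19 is 18 (since 18·18 = 324 = 17·19 + 1), so t ≡ 18·16 = 288 ≡ 3 (mod 19).
    Then x = 645 + 2431·3 = 7938, valid modulo lcm(2431, 19) = 46189: x ≡ 7938 (mod 46189).
Verify against each original: 7938 mod 17 = 16, 7938 mod 13 = 8, 7938 mod 11 = 7, 7938 mod 19 = 15.

x ≡ 7938 (mod 46189).


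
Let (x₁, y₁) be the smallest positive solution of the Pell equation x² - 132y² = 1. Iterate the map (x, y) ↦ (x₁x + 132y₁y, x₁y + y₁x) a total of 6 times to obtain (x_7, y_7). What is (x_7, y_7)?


Step 1: Find the fundamental solution (x₁, y₁) of x² - 132y² = 1.
  Expand √132 as a continued fraction. a₀ = ⌊√132⌋ = 11; iterate m_{k+1} = d_k·a_k − m_k, d_{k+1} = (132 − m_{k+1}²)/d_k, a_{k+1} = ⌊(a₀ + m_{k+1})/d_{k+1}⌋ (starting m₀ = 0, d₀ = 1), with convergents p_k = a_k·p_{k-1} + p_{k-2}, q_k = a_k·q_{k-1} + q_{k-2} (p₋₁ = 1, q₋₁ = 0):
  k = 0: a₀ = 11; p₀/q₀ = 11/1; p₀² − 132·q₀² = 121 − 132 = -11.
  k = 1: m = 11, d = 11, a = ⌊(11 + 11)/11⌋ = 2; p/q = (2·11 + 1)/(2·1 + 0) = 23/2; p² − 132·q² = 529 − 528 = 1.
  The first convergent with p² − 132·q² = 1 gives the fundamental solution (x₁, y₁) = (23, 2).
Step 2: Apply the recurrence (x_{n+1}, y_{n+1}) = (x₁x_n + 132y₁y_n, x₁y_n + y₁x_n) repeatedly.
  From (x_1, y_1) = (23, 2): x_2 = 23·23 + 132·2·2 = 1057; y_2 = 23·2 + 2·23 = 92.
  From (x_2, y_2) = (1057, 92): x_3 = 23·1057 + 132·2·92 = 48599; y_3 = 23·92 + 2·1057 = 4230.
  From (x_3, y_3) = (48599, 4230): x_4 = 23·48599 + 132·2·4230 = 2234497; y_4 = 23·4230 + 2·48599 = 194488.
  From (x_4, y_4) = (2234497, 194488): x_5 = 23·2234497 + 132·2·194488 = 102738263; y_5 = 23·194488 + 2·2234497 = 8942218.
  From (x_5, y_5) = (102738263, 8942218): x_6 = 23·102738263 + 132·2·8942218 = 4723725601; y_6 = 23·8942218 + 2·102738263 = 411147540.
  From (x_6, y_6) = (4723725601, 411147540): x_7 = 23·4723725601 + 132·2·411147540 = 217188639383; y_7 = 23·411147540 + 2·4723725601 = 18903844622.
Step 3: Verify x_7² - 132·y_7² = 47170905077038818620689 - 47170905077038818620688 = 1 (should be 1). ✓

(x_1, y_1) = (23, 2); (x_7, y_7) = (217188639383, 18903844622).


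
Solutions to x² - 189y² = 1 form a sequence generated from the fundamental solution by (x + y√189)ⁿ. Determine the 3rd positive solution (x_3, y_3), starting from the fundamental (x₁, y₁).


Step 1: Find the fundamental solution (x₁, y₁) of x² - 189y² = 1.
  Expand √189 as a continued fraction. a₀ = ⌊√189⌋ = 13; iterate m_{k+1} = d_k·a_k − m_k, d_{k+1} = (189 − m_{k+1}²)/d_k, a_{k+1} = ⌊(a₀ + m_{k+1})/d_{k+1}⌋ (starting m₀ = 0, d₀ = 1), with convergents p_k = a_k·p_{k-1} + p_{k-2}, q_k = a_k·q_{k-1} + q_{k-2} (p₋₁ = 1, q₋₁ = 0):
  k = 0: a₀ = 13; p₀/q₀ = 13/1; p₀² − 189·q₀² = 169 − 189 = -20.
  k = 1: m = 13, d = 20, a = ⌊(13 + 13)/20⌋ = 1; p/q = (1·13 + 1)/(1·1 + 0) = 14/1; p² − 189·q² = 196 − 189 = 7.
  k = 2: m = 7, d = 7, a = ⌊(13 + 7)/7⌋ = 2; p/q = (2·14 + 13)/(2·1 + 1) = 41/3; p² − 189·q² = 1681 − 1701 = -20.
  k = 3: m = 7, d = 20, a = ⌊(13 + 7)/20⌋ = 1; p/q = (1·41 + 14)/(1·3 + 1) = 55/4; p² − 189·q² = 3025 − 3024 = 1.
  The first convergent with p² − 189·q² = 1 gives the fundamental solution (x₁, y₁) = (55, 4).
Step 2: Apply the recurrence (x_{n+1}, y_{n+1}) = (x₁x_n + 189y₁y_n, x₁y_n + y₁x_n) repeatedly.
  From (x_1, y_1) = (55, 4): x_2 = 55·55 + 189·4·4 = 6049; y_2 = 55·4 + 4·55 = 440.
  From (x_2, y_2) = (6049, 440): x_3 = 55·6049 + 189·4·440 = 665335; y_3 = 55·440 + 4·6049 = 48396.
Step 3: Verify x_3² - 189·y_3² = 442670662225 - 442670662224 = 1 (should be 1). ✓

(x_1, y_1) = (55, 4); (x_3, y_3) = (665335, 48396).


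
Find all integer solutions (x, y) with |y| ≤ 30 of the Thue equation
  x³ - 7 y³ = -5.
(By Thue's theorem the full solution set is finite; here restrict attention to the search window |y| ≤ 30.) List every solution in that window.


The equation is x³ - 7y³ = -5. For fixed y, x³ = 7·y³ − 5, so a solution requires the RHS to be a perfect cube.
Strategy: iterate y from -30 to 30, compute RHS = 7·y³ − 5, and check whether it is a (positive or negative) perfect cube.
Check small values of y:
  y = 0: RHS = -5 is not a perfect cube.
  y = 1: RHS = 2 is not a perfect cube.
  y = -1: RHS = -12 is not a perfect cube.
  y = 2: RHS = 51 is not a perfect cube.
  y = -2: RHS = -61 is not a perfect cube.
  y = 3: RHS = 184 is not a perfect cube.
  y = -3: RHS = -194 is not a perfect cube.
Continuing the search up to |y| = 30 finds no solutions either.
No (x, y) in the scanned range satisfies the equation.

No integer solutions with |y| ≤ 30.


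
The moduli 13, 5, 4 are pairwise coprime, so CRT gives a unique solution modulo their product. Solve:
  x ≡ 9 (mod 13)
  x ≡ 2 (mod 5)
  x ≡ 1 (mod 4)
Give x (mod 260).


Moduli 13, 5, 4 are pairwise coprime; by CRT there is a unique solution modulo M = 13 · 5 · 4 = 260.
Solve pairwise, accumulating the modulus:
  Start with x ≡ 9 (mod 13).
  Combine with x ≡ 2 (mod 5): since gcd(13, 5) = 1, we get a unique residue mod 65.
    Write x = 9 + 13·t and substitute into x ≡ 2 (mod 5): 13·t ≡ 2 − 9 = -7 (mod 5).
    Reduce coefficients mod 5: 3·t ≡ 3 (mod 5).
    The inverse of 3 mod 5 is 2 (since 3·2 = 6 = 1·5 + 1), so t ≡ 2·3 = 6 ≡ 1 (mod 5).
    Then x = 9 + 13·1 = 22, valid modulo lcm(13, 5) = 65: x ≡ 22 (mod 65).
  Combine with x ≡ 1 (mod 4): since gcd(65, 4) = 1, we get a unique residue mod 260.
    Write x = 22 + 65·t and substitute into x ≡ 1 (mod 4): 65·t ≡ 1 − 22 = -21 (mod 4).
    Reduce coefficients mod 4: 1·t ≡ 3 (mod 4).
    So t ≡ 3 (mod 4).
    Then x = 22 + 65·3 = 217, valid modulo lcm(65, 4) = 260: x ≡ 217 (mod 260).
Verify: 217 mod 13 = 9 ✓, 217 mod 5 = 2 ✓, 217 mod 4 = 1 ✓.

x ≡ 217 (mod 260).


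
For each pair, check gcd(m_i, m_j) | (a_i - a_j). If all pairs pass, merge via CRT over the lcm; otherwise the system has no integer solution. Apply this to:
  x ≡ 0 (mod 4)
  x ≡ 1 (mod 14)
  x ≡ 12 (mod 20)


Moduli 4, 14, 20 are not pairwise coprime, so CRT works modulo lcm(m_i) when all pairwise compatibility conditions hold.
Pairwise compatibility: gcd(m_i, m_j) must divide a_i - a_j for every pair.
Merge one congruence at a time:
  Start: x ≡ 0 (mod 4).
  Combine with x ≡ 1 (mod 14): gcd(4, 14) = 2, and 1 - 0 = 1 is NOT divisible by 2.
    ⇒ system is inconsistent (no integer solution).

No solution (the system is inconsistent).


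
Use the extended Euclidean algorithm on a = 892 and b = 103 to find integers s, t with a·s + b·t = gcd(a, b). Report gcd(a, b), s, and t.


Euclidean algorithm on (892, 103) — divide until remainder is 0:
  892 = 8 · 103 + 68
  103 = 1 · 68 + 35
  68 = 1 · 35 + 33
  35 = 1 · 33 + 2
  33 = 16 · 2 + 1
  2 = 2 · 1 + 0
gcd(892, 103) = 1.
Track Bezout coefficients alongside the remainders: start with r₀ = 892 = a·1 + b·0 (s = 1, t = 0) and r₁ = 103 = a·0 + b·1 (s = 0, t = 1); each new remainder r_{k+1} = r_{k-1} − q_k·r_k inherits s_{k+1} = s_{k-1} − q_k·s_k, t_{k+1} = t_{k-1} − q_k·t_k, so r_k = a·s_k + b·t_k at every step:
  q = 8: r = 68, s = 1 − 8·0 = 1, t = 0 − 8·1 = -8  (check: 892·1 + 103·(-8) = 68)
  q = 1: r = 35, s = 0 − 1·1 = -1, t = 1 − 1·(-8) = 9  (check: 892·(-1) + 103·9 = 35)
  q = 1: r = 33, s = 1 − 1·(-1) = 2, t = -8 − 1·9 = -17  (check: 892·2 + 103·(-17) = 33)
  q = 1: r = 2, s = -1 − 1·2 = -3, t = 9 − 1·(-17) = 26  (check: 892·(-3) + 103·26 = 2)
  q = 16: r = 1, s = 2 − 16·(-3) = 50, t = -17 − 16·26 = -433  (check: 892·50 + 103·(-433) = 1)
The row with r = 1 (the gcd) gives the Bezout coefficients s = 50, t = -433.
Result: 892 · (50) + 103 · (-433) = 1.

gcd(892, 103) = 1; s = 50, t = -433 (check: 892·50 + 103·(-433) = 1).


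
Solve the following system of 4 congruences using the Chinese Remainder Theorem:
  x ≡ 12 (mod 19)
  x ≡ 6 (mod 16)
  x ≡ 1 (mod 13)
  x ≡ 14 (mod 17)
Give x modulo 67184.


Product of moduli M = 19 · 16 · 13 · 17 = 67184.
Merge one congruence at a time:
  Start: x ≡ 12 (mod 19).
  Combine with x ≡ 6 (mod 16); new modulus lcm = 304.
    Write x = 12 + 19·t and substitute into x ≡ 6 (mod 16): 19·t ≡ 6 − 12 = -6 (mod 16).
    Reduce coefficients mod 16: 3·t ≡ 10 (mod 16).
    The inverse of 3 mod 16 is 11 (since 3·11 = 33 = 2·16 + 1), so t ≡ 11·10 = 110 ≡ 14 (mod 16).
    Then x = 12 + 19·14 = 278, valid modulo lcm(19, 16) = 304: x ≡ 278 (mod 304).
  Combine with x ≡ 1 (mod 13); new modulus lcm = 3952.
    Write x = 278 + 304·t and substitute into x ≡ 1 (mod 13): 304·t ≡ 1 − 278 = -277 (mod 13).
    Reduce coefficients mod 13: 5·t ≡ 9 (mod 13).
    The inverse of 5 mod 13 is 8 (since 5·8 = 40 = 3·13 + 1), so t ≡ 8·9 = 72 ≡ 7 (mod 13).
    Then x = 278 + 304·7 = 2406, valid modulo lcm(304, 13) = 3952: x ≡ 2406 (mod 3952).
  Combine with x ≡ 14 (mod 17); new modulus lcm = 67184.
    Write x = 2406 + 3952·t and substitute into x ≡ 14 (mod 17): 3952·t ≡ 14 − 2406 = -2392 (mod 17).
    Reduce coefficients mod 17: 8·t ≡ 5 (mod 17).
    The inverse of 8 mod 17 is 15 (since 8·15 = 120 = 7·17 + 1), so t ≡ 15·5 = 75 ≡ 7 (mod 17).
    Then x = 2406 + 3952·7 = 30070, valid modulo lcm(3952, 17) = 67184: x ≡ 30070 (mod 67184).
Verify against each original: 30070 mod 19 = 12, 30070 mod 16 = 6, 30070 mod 13 = 1, 30070 mod 17 = 14.

x ≡ 30070 (mod 67184).


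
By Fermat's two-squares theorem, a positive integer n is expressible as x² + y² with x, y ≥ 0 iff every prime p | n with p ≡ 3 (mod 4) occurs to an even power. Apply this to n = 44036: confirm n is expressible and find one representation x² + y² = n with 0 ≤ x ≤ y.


Step 1: Factor n = 44036 = 2^2 · 101 · 109.
Step 2: Check the mod-4 condition on each prime factor: 2 = 2 (special); 101 ≡ 1 (mod 4), exponent 1; 109 ≡ 1 (mod 4), exponent 1.
All primes ≡ 3 (mod 4) appear to even exponent (or don't appear), so by the two-squares theorem n IS expressible as a sum of two squares.
Step 3: Build a representation. Group n = k² · m with k = 2 and m = 101 · 109 = 11009 (a product of primes ≡ 1 (mod 4)); a representation of m scales to one of n via (k·x)² + (k·y)² = k²(x² + y²). Each prime p ≡ 1 (mod 4) is itself a sum of two squares; find a² by testing p − a² for a perfect square:
  101: 101 − 1² = 100 = 10² ⇒ 101 = 1² + 10².
  109: 109 − 1² = 108, 109 − 2² = 105, 109 − 3² = 100 = 10² ⇒ 109 = 3² + 10².
  Combine using the Brahmagupta–Fibonacci identity (a² + b²)(c² + d²) = (ac − bd)² + (ad + bc)² = (ac + bd)² + (ad − bc)²:
  101 · 109 = 11009: from (1² + 10²)(3² + 10²), take (1·3 − 10·10, 1·10 + 10·3) = (3 − 100, 10 + 30) = (-97, 40); dropping signs (only squares matter) gives (97, 40); check 97² + 40² = 9409 + 1600 = 11009 ✓.
  Scale by k = 2: (2·97, 2·40) = (194, 80).
Step 4: Order so x ≤ y and verify: 80² + 194² = 6400 + 37636 = 44036 = n. ✓

n = 44036 = 80² + 194² (one valid representation with x ≤ y).


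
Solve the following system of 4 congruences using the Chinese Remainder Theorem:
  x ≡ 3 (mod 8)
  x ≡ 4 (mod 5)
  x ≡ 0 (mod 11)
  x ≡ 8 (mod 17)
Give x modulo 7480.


Product of moduli M = 8 · 5 · 11 · 17 = 7480.
Merge one congruence at a time:
  Start: x ≡ 3 (mod 8).
  Combine with x ≡ 4 (mod 5); new modulus lcm = 40.
    Write x = 3 + 8·t and substitute into x ≡ 4 (mod 5): 8·t ≡ 4 − 3 = 1 (mod 5).
    Reduce coefficients mod 5: 3·t ≡ 1 (mod 5).
    The inverse of 3 mod 5 is 2 (since 3·2 = 6 = 1·5 + 1), so t ≡ 2·1 = 2 ≡ 2 (mod 5).
    Then x = 3 + 8·2 = 19, valid modulo lcm(8, 5) = 40: x ≡ 19 (mod 40).
  Combine with x ≡ 0 (mod 11); new modulus lcm = 440.
    Write x = 19 + 40·t and substitute into x ≡ 0 (mod 11): 40·t ≡ 0 − 19 = -19 (mod 11).
    Reduce coefficients mod 11: 7·t ≡ 3 (mod 11).
    The inverse of 7 mod 11 is 8 (since 7·8 = 56 = 5·11 + 1), so t ≡ 8·3 = 24 ≡ 2 (mod 11).
    Then x = 19 + 40·2 = 99, valid modulo lcm(40, 11) = 440: x ≡ 99 (mod 440).
  Combine with x ≡ 8 (mod 17); new modulus lcm = 7480.
    Write x = 99 + 440·t and substitute into x ≡ 8 (mod 17): 440·t ≡ 8 − 99 = -91 (mod 17).
    Reduce coefficients mod 17: 15·t ≡ 11 (mod 17).
    The inverse of 15 mod 17 is 8 (since 15·8 = 120 = 7·17 + 1), so t ≡ 8·11 = 88 ≡ 3 (mod 17).
    Then x = 99 + 440·3 = 1419, valid modulo lcm(440, 17) = 7480: x ≡ 1419 (mod 7480).
Verify against each original: 1419 mod 8 = 3, 1419 mod 5 = 4, 1419 mod 11 = 0, 1419 mod 17 = 8.

x ≡ 1419 (mod 7480).


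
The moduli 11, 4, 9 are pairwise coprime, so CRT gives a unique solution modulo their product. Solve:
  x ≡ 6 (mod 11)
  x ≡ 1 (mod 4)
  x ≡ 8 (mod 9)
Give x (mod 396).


Moduli 11, 4, 9 are pairwise coprime; by CRT there is a unique solution modulo M = 11 · 4 · 9 = 396.
Solve pairwise, accumulating the modulus:
  Start with x ≡ 6 (mod 11).
  Combine with x ≡ 1 (mod 4): since gcd(11, 4) = 1, we get a unique residue mod 44.
    Write x = 6 + 11·t and substitute into x ≡ 1 (mod 4): 11·t ≡ 1 − 6 = -5 (mod 4).
    Reduce coefficients mod 4: 3·t ≡ 3 (mod 4).
    The inverse of 3 mod 4 is 3 (since 3·3 = 9 = 2·4 + 1), so t ≡ 3·3 = 9 ≡ 1 (mod 4).
    Then x = 6 + 11·1 = 17, valid modulo lcm(11, 4) = 44: x ≡ 17 (mod 44).
  Combine with x ≡ 8 (mod 9): since gcd(44, 9) = 1, we get a unique residue mod 396.
    Write x = 17 + 44·t and substitute into x ≡ 8 (mod 9): 44·t ≡ 8 − 17 = -9 (mod 9).
    Reduce coefficients mod 9: 8·t ≡ 0 (mod 9).
    The inverse of 8 mod 9 is 8 (since 8·8 = 64 = 7·9 + 1), so t ≡ 8·0 = 0 ≡ 0 (mod 9).
    Then x = 17 + 44·0 = 17, valid modulo lcm(44, 9) = 396: x ≡ 17 (mod 396).
Verify: 17 mod 11 = 6 ✓, 17 mod 4 = 1 ✓, 17 mod 9 = 8 ✓.

x ≡ 17 (mod 396).


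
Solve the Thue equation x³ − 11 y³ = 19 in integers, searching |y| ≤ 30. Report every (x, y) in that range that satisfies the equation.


The equation is x³ - 11y³ = 19. For fixed y, x³ = 11·y³ + 19, so a solution requires the RHS to be a perfect cube.
Strategy: iterate y from -30 to 30, compute RHS = 11·y³ + 19, and check whether it is a (positive or negative) perfect cube.
Check small values of y:
  y = 0: RHS = 19 is not a perfect cube.
  y = 1: RHS = 30 is not a perfect cube.
  y = -1: RHS = 8 = (2)³ ⇒ x = 2 works.
  y = 2: RHS = 107 is not a perfect cube.
  y = -2: RHS = -69 is not a perfect cube.
  y = 3: RHS = 316 is not a perfect cube.
  y = -3: RHS = -278 is not a perfect cube.
Continuing, at y = -9: RHS = -8000 = (-20)³ ⇒ x = -20 works.
Searching the remaining y in |y| ≤ 30 finds no further solutions.
Collected solutions: (2, -1), (-20, -9).

Solutions (with |y| ≤ 30): (2, -1), (-20, -9).


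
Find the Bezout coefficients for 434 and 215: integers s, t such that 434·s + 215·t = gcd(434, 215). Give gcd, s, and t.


Euclidean algorithm on (434, 215) — divide until remainder is 0:
  434 = 2 · 215 + 4
  215 = 53 · 4 + 3
  4 = 1 · 3 + 1
  3 = 3 · 1 + 0
gcd(434, 215) = 1.
Track Bezout coefficients alongside the remainders: start with r₀ = 434 = a·1 + b·0 (s = 1, t = 0) and r₁ = 215 = a·0 + b·1 (s = 0, t = 1); each new remainder r_{k+1} = r_{k-1} − q_k·r_k inherits s_{k+1} = s_{k-1} − q_k·s_k, t_{k+1} = t_{k-1} − q_k·t_k, so r_k = a·s_k + b·t_k at every step:
  q = 2: r = 4, s = 1 − 2·0 = 1, t = 0 − 2·1 = -2  (check: 434·1 + 215·(-2) = 4)
  q = 53: r = 3, s = 0 − 53·1 = -53, t = 1 − 53·(-2) = 107  (check: 434·(-53) + 215·107 = 3)
  q = 1: r = 1, s = 1 − 1·(-53) = 54, t = -2 − 1·107 = -109  (check: 434·54 + 215·(-109) = 1)
The row with r = 1 (the gcd) gives the Bezout coefficients s = 54, t = -109.
Result: 434 · (54) + 215 · (-109) = 1.

gcd(434, 215) = 1; s = 54, t = -109 (check: 434·54 + 215·(-109) = 1).


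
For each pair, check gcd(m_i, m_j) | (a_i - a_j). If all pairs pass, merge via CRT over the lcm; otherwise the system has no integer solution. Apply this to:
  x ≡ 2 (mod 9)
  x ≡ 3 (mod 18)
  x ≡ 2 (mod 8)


Moduli 9, 18, 8 are not pairwise coprime, so CRT works modulo lcm(m_i) when all pairwise compatibility conditions hold.
Pairwise compatibility: gcd(m_i, m_j) must divide a_i - a_j for every pair.
Merge one congruence at a time:
  Start: x ≡ 2 (mod 9).
  Combine with x ≡ 3 (mod 18): gcd(9, 18) = 9, and 3 - 2 = 1 is NOT divisible by 9.
    ⇒ system is inconsistent (no integer solution).

No solution (the system is inconsistent).


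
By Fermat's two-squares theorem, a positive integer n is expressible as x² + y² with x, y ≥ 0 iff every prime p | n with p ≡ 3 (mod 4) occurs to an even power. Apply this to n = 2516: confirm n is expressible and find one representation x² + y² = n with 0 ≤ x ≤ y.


Step 1: Factor n = 2516 = 2^2 · 17 · 37.
Step 2: Check the mod-4 condition on each prime factor: 2 = 2 (special); 17 ≡ 1 (mod 4), exponent 1; 37 ≡ 1 (mod 4), exponent 1.
All primes ≡ 3 (mod 4) appear to even exponent (or don't appear), so by the two-squares theorem n IS expressible as a sum of two squares.
Step 3: Build a representation. Group n = k² · m with k = 2 and m = 17 · 37 = 629 (a product of primes ≡ 1 (mod 4)); a representation of m scales to one of n via (k·x)² + (k·y)² = k²(x² + y²). Each prime p ≡ 1 (mod 4) is itself a sum of two squares; find a² by testing p − a² for a perfect square:
  17: 17 − 1² = 16 = 4² ⇒ 17 = 1² + 4².
  37: 37 − 1² = 36 = 6² ⇒ 37 = 1² + 6².
  Combine using the Brahmagupta–Fibonacci identity (a² + b²)(c² + d²) = (ac − bd)² + (ad + bc)² = (ac + bd)² + (ad − bc)²:
  17 · 37 = 629: from (1² + 4²)(1² + 6²), take (1·1 − 4·6, 1·6 + 4·1) = (1 − 24, 6 + 4) = (-23, 10); dropping signs (only squares matter) gives (23, 10); check 23² + 10² = 529 + 100 = 629 ✓.
  Scale by k = 2: (2·23, 2·10) = (46, 20).
Step 4: Order so x ≤ y and verify: 20² + 46² = 400 + 2116 = 2516 = n. ✓

n = 2516 = 20² + 46² (one valid representation with x ≤ y).


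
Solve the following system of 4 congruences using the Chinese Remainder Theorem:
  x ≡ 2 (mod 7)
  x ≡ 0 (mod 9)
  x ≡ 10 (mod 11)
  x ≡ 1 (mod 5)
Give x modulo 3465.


Product of moduli M = 7 · 9 · 11 · 5 = 3465.
Merge one congruence at a time:
  Start: x ≡ 2 (mod 7).
  Combine with x ≡ 0 (mod 9); new modulus lcm = 63.
    Write x = 2 + 7·t and substitute into x ≡ 0 (mod 9): 7·t ≡ 0 − 2 = -2 (mod 9).
    Reduce coefficients mod 9: 7·t ≡ 7 (mod 9).
    The inverse of 7 mod 9 is 4 (since 7·4 = 28 = 3·9 + 1), so t ≡ 4·7 = 28 ≡ 1 (mod 9).
    Then x = 2 + 7·1 = 9, valid modulo lcm(7, 9) = 63: x ≡ 9 (mod 63).
  Combine with x ≡ 10 (mod 11); new modulus lcm = 693.
    Write x = 9 + 63·t and substitute into x ≡ 10 (mod 11): 63·t ≡ 10 − 9 = 1 (mod 11).
    Reduce coefficients mod 11: 8·t ≡ 1 (mod 11).
    The inverse of 8 mod 11 is 7 (since 8·7 = 56 = 5·11 + 1), so t ≡ 7·1 = 7 ≡ 7 (mod 11).
    Then x = 9 + 63·7 = 450, valid modulo lcm(63, 11) = 693: x ≡ 450 (mod 693).
  Combine with x ≡ 1 (mod 5); new modulus lcm = 3465.
    Write x = 450 + 693·t and substitute into x ≡ 1 (mod 5): 693·t ≡ 1 − 450 = -449 (mod 5).
    Reduce coefficients mod 5: 3·t ≡ 1 (mod 5).
    The inverse of 3 mod 5 is 2 (since 3·2 = 6 = 1·5 + 1), so t ≡ 2·1 = 2 ≡ 2 (mod 5).
    Then x = 450 + 693·2 = 1836, valid modulo lcm(693, 5) = 3465: x ≡ 1836 (mod 3465).
Verify against each original: 1836 mod 7 = 2, 1836 mod 9 = 0, 1836 mod 11 = 10, 1836 mod 5 = 1.

x ≡ 1836 (mod 3465).


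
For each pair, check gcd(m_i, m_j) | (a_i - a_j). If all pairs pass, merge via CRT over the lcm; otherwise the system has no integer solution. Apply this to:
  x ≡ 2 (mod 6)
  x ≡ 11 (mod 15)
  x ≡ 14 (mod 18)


Moduli 6, 15, 18 are not pairwise coprime, so CRT works modulo lcm(m_i) when all pairwise compatibility conditions hold.
Pairwise compatibility: gcd(m_i, m_j) must divide a_i - a_j for every pair.
Merge one congruence at a time:
  Start: x ≡ 2 (mod 6).
  Combine with x ≡ 11 (mod 15): gcd(6, 15) = 3; 11 - 2 = 9, which IS divisible by 3, so compatible.
    Write x = 2 + 6·t and substitute into x ≡ 11 (mod 15): 6·t ≡ 11 − 2 = 9 (mod 15).
    Divide the congruence (and modulus) by g = 3: 2·t ≡ 3 (mod 5).
    The inverse of 2 mod 5 is 3 (since 2·3 = 6 = 1·5 + 1), so t ≡ 3·3 = 9 ≡ 4 (mod 5).
    Then x = 2 + 6·4 = 26, valid modulo lcm(6, 15) = 30: x ≡ 26 (mod 30).
  Combine with x ≡ 14 (mod 18): gcd(30, 18) = 6; 14 - 26 = -12, which IS divisible by 6, so compatible.
    Write x = 26 + 30·t and substitute into x ≡ 14 (mod 18): 30·t ≡ 14 − 26 = -12 (mod 18).
    Divide the congruence (and modulus) by g = 6: 5·t ≡ -2 (mod 3).
    Reduce coefficients mod 3: 2·t ≡ 1 (mod 3).
    The inverse of 2 mod 3 is 2 (since 2·2 = 4 = 1·3 + 1), so t ≡ 2·1 = 2 ≡ 2 (mod 3).
    Then x = 26 + 30·2 = 86, valid modulo lcm(30, 18) = 90: x ≡ 86 (mod 90).
Verify: 86 mod 6 = 2, 86 mod 15 = 11, 86 mod 18 = 14.

x ≡ 86 (mod 90).


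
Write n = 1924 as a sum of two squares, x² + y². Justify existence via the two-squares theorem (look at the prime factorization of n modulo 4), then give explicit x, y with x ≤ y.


Step 1: Factor n = 1924 = 2^2 · 13 · 37.
Step 2: Check the mod-4 condition on each prime factor: 2 = 2 (special); 13 ≡ 1 (mod 4), exponent 1; 37 ≡ 1 (mod 4), exponent 1.
All primes ≡ 3 (mod 4) appear to even exponent (or don't appear), so by the two-squares theorem n IS expressible as a sum of two squares.
Step 3: Build a representation. Group n = k² · m with k = 2 and m = 13 · 37 = 481 (a product of primes ≡ 1 (mod 4)); a representation of m scales to one of n via (k·x)² + (k·y)² = k²(x² + y²). Each prime p ≡ 1 (mod 4) is itself a sum of two squares; find a² by testing p − a² for a perfect square:
  13: 13 − 1² = 12, 13 − 2² = 9 = 3² ⇒ 13 = 2² + 3².
  37: 37 − 1² = 36 = 6² ⇒ 37 = 1² + 6².
  Combine using the Brahmagupta–Fibonacci identity (a² + b²)(c² + d²) = (ac − bd)² + (ad + bc)² = (ac + bd)² + (ad − bc)²:
  13 · 37 = 481: from (2² + 3²)(1² + 6²), take (2·1 − 3·6, 2·6 + 3·1) = (2 − 18, 12 + 3) = (-16, 15); dropping signs (only squares matter) gives (16, 15); check 16² + 15² = 256 + 225 = 481 ✓.
  Scale by k = 2: (2·16, 2·15) = (32, 30).
Step 4: Order so x ≤ y and verify: 30² + 32² = 900 + 1024 = 1924 = n. ✓

n = 1924 = 30² + 32² (one valid representation with x ≤ y).


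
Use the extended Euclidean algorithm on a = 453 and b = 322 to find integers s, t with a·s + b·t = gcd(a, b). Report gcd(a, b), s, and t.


Euclidean algorithm on (453, 322) — divide until remainder is 0:
  453 = 1 · 322 + 131
  322 = 2 · 131 + 60
  131 = 2 · 60 + 11
  60 = 5 · 11 + 5
  11 = 2 · 5 + 1
  5 = 5 · 1 + 0
gcd(453, 322) = 1.
Track Bezout coefficients alongside the remainders: start with r₀ = 453 = a·1 + b·0 (s = 1, t = 0) and r₁ = 322 = a·0 + b·1 (s = 0, t = 1); each new remainder r_{k+1} = r_{k-1} − q_k·r_k inherits s_{k+1} = s_{k-1} − q_k·s_k, t_{k+1} = t_{k-1} − q_k·t_k, so r_k = a·s_k + b·t_k at every step:
  q = 1: r = 131, s = 1 − 1·0 = 1, t = 0 − 1·1 = -1  (check: 453·1 + 322·(-1) = 131)
  q = 2: r = 60, s = 0 − 2·1 = -2, t = 1 − 2·(-1) = 3  (check: 453·(-2) + 322·3 = 60)
  q = 2: r = 11, s = 1 − 2·(-2) = 5, t = -1 − 2·3 = -7  (check: 453·5 + 322·(-7) = 11)
  q = 5: r = 5, s = -2 − 5·5 = -27, t = 3 − 5·(-7) = 38  (check: 453·(-27) + 322·38 = 5)
  q = 2: r = 1, s = 5 − 2·(-27) = 59, t = -7 − 2·38 = -83  (check: 453·59 + 322·(-83) = 1)
The row with r = 1 (the gcd) gives the Bezout coefficients s = 59, t = -83.
Result: 453 · (59) + 322 · (-83) = 1.

gcd(453, 322) = 1; s = 59, t = -83 (check: 453·59 + 322·(-83) = 1).


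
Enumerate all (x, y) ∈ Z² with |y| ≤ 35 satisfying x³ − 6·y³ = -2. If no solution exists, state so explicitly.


The equation is x³ - 6y³ = -2. For fixed y, x³ = 6·y³ − 2, so a solution requires the RHS to be a perfect cube.
Strategy: iterate y from -35 to 35, compute RHS = 6·y³ − 2, and check whether it is a (positive or negative) perfect cube.
Check small values of y:
  y = 0: RHS = -2 is not a perfect cube.
  y = 1: RHS = 4 is not a perfect cube.
  y = -1: RHS = -8 = (-2)³ ⇒ x = -2 works.
  y = 2: RHS = 46 is not a perfect cube.
  y = -2: RHS = -50 is not a perfect cube.
  y = 3: RHS = 160 is not a perfect cube.
  y = -3: RHS = -164 is not a perfect cube.
Continuing the search up to |y| = 35 finds no further solutions beyond those listed.
Collected solutions: (-2, -1).

Solutions (with |y| ≤ 35): (-2, -1).


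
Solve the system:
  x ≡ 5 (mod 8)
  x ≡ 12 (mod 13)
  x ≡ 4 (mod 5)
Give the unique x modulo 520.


Moduli 8, 13, 5 are pairwise coprime; by CRT there is a unique solution modulo M = 8 · 13 · 5 = 520.
Solve pairwise, accumulating the modulus:
  Start with x ≡ 5 (mod 8).
  Combine with x ≡ 12 (mod 13): since gcd(8, 13) = 1, we get a unique residue mod 104.
    Write x = 5 + 8·t and substitute into x ≡ 12 (mod 13): 8·t ≡ 12 − 5 = 7 (mod 13).
    The inverse of 8 mod 13 is 5 (since 8·5 = 40 = 3·13 + 1), so t ≡ 5·7 = 35 ≡ 9 (mod 13).
    Then x = 5 + 8·9 = 77, valid modulo lcm(8, 13) = 104: x ≡ 77 (mod 104).
  Combine with x ≡ 4 (mod 5): since gcd(104, 5) = 1, we get a unique residue mod 520.
    Write x = 77 + 104·t and substitute into x ≡ 4 (mod 5): 104·t ≡ 4 − 77 = -73 (mod 5).
    Reduce coefficients mod 5: 4·t ≡ 2 (mod 5).
    The inverse of 4 mod 5 is 4 (since 4·4 = 16 = 3·5 + 1), so t ≡ 4·2 = 8 ≡ 3 (mod 5).
    Then x = 77 + 104·3 = 389, valid modulo lcm(104, 5) = 520: x ≡ 389 (mod 520).
Verify: 389 mod 8 = 5 ✓, 389 mod 13 = 12 ✓, 389 mod 5 = 4 ✓.

x ≡ 389 (mod 520).


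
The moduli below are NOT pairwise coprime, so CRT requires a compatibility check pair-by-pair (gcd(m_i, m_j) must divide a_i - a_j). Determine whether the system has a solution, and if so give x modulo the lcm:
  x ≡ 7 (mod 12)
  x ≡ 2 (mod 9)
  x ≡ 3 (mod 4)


Moduli 12, 9, 4 are not pairwise coprime, so CRT works modulo lcm(m_i) when all pairwise compatibility conditions hold.
Pairwise compatibility: gcd(m_i, m_j) must divide a_i - a_j for every pair.
Merge one congruence at a time:
  Start: x ≡ 7 (mod 12).
  Combine with x ≡ 2 (mod 9): gcd(12, 9) = 3, and 2 - 7 = -5 is NOT divisible by 3.
    ⇒ system is inconsistent (no integer solution).

No solution (the system is inconsistent).


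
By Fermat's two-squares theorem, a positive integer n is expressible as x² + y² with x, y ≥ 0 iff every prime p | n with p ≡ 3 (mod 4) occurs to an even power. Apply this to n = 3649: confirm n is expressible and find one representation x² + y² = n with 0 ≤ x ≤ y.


Step 1: Factor n = 3649 = 41 · 89.
Step 2: Check the mod-4 condition on each prime factor: 41 ≡ 1 (mod 4), exponent 1; 89 ≡ 1 (mod 4), exponent 1.
All primes ≡ 3 (mod 4) appear to even exponent (or don't appear), so by the two-squares theorem n IS expressible as a sum of two squares.
Step 3: Build a representation. Here n = 41 · 89 is a product of primes ≡ 1 (mod 4). Each prime p ≡ 1 (mod 4) is itself a sum of two squares; find a² by testing p − a² for a perfect square:
  41: 41 − 1² = 40, 41 − 2² = 37, 41 − 3² = 32, 41 − 4² = 25 = 5² ⇒ 41 = 4² + 5².
  89: 89 − 1² = 88, 89 − 2² = 85, 89 − 3² = 80, 89 − 4² = 73, 89 − 5² = 64 = 8² ⇒ 89 = 5² + 8².
  Combine using the Brahmagupta–Fibonacci identity (a² + b²)(c² + d²) = (ac − bd)² + (ad + bc)² = (ac + bd)² + (ad − bc)²:
  41 · 89 = 3649: from (4² + 5²)(5² + 8²), take (4·5 − 5·8, 4·8 + 5·5) = (20 − 40, 32 + 25) = (-20, 57); dropping signs (only squares matter) gives (20, 57); check 20² + 57² = 400 + 3249 = 3649 ✓.
Step 4: Order so x ≤ y and verify: 20² + 57² = 400 + 3249 = 3649 = n. ✓

n = 3649 = 20² + 57² (one valid representation with x ≤ y).


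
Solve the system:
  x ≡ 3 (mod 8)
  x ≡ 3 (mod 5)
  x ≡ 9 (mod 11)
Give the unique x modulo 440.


Moduli 8, 5, 11 are pairwise coprime; by CRT there is a unique solution modulo M = 8 · 5 · 11 = 440.
Solve pairwise, accumulating the modulus:
  Start with x ≡ 3 (mod 8).
  Combine with x ≡ 3 (mod 5): since gcd(8, 5) = 1, we get a unique residue mod 40.
    Write x = 3 + 8·t and substitute into x ≡ 3 (mod 5): 8·t ≡ 3 − 3 = 0 (mod 5).
    Reduce coefficients mod 5: 3·t ≡ 0 (mod 5).
    The inverse of 3 mod 5 is 2 (since 3·2 = 6 = 1·5 + 1), so t ≡ 2·0 = 0 ≡ 0 (mod 5).
    Then x = 3 + 8·0 = 3, valid modulo lcm(8, 5) = 40: x ≡ 3 (mod 40).
  Combine with x ≡ 9 (mod 11): since gcd(40, 11) = 1, we get a unique residue mod 440.
    Write x = 3 + 40·t and substitute into x ≡ 9 (mod 11): 40·t ≡ 9 − 3 = 6 (mod 11).
    Reduce coefficients mod 11: 7·t ≡ 6 (mod 11).
    The inverse of 7 mod 11 is 8 (since 7·8 = 56 = 5·11 + 1), so t ≡ 8·6 = 48 ≡ 4 (mod 11).
    Then x = 3 + 40·4 = 163, valid modulo lcm(40, 11) = 440: x ≡ 163 (mod 440).
Verify: 163 mod 8 = 3 ✓, 163 mod 5 = 3 ✓, 163 mod 11 = 9 ✓.

x ≡ 163 (mod 440).


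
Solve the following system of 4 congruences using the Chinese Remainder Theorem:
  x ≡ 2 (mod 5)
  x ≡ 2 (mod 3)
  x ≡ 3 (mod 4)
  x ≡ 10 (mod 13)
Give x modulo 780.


Product of moduli M = 5 · 3 · 4 · 13 = 780.
Merge one congruence at a time:
  Start: x ≡ 2 (mod 5).
  Combine with x ≡ 2 (mod 3); new modulus lcm = 15.
    Write x = 2 + 5·t and substitute into x ≡ 2 (mod 3): 5·t ≡ 2 − 2 = 0 (mod 3).
    Reduce coefficients mod 3: 2·t ≡ 0 (mod 3).
    The inverse of 2 mod 3 is 2 (since 2·2 = 4 = 1·3 + 1), so t ≡ 2·0 = 0 ≡ 0 (mod 3).
    Then x = 2 + 5·0 = 2, valid modulo lcm(5, 3) = 15: x ≡ 2 (mod 15).
  Combine with x ≡ 3 (mod 4); new modulus lcm = 60.
    Write x = 2 + 15·t and substitute into x ≡ 3 (mod 4): 15·t ≡ 3 − 2 = 1 (mod 4).
    Reduce coefficients mod 4: 3·t ≡ 1 (mod 4).
    The inverse of 3 mod 4 is 3 (since 3·3 = 9 = 2·4 + 1), so t ≡ 3·1 = 3 ≡ 3 (mod 4).
    Then x = 2 + 15·3 = 47, valid modulo lcm(15, 4) = 60: x ≡ 47 (mod 60).
  Combine with x ≡ 10 (mod 13); new modulus lcm = 780.
    Write x = 47 + 60·t and substitute into x ≡ 10 (mod 13): 60·t ≡ 10 − 47 = -37 (mod 13).
    Reduce coefficients mod 13: 8·t ≡ 2 (mod 13).
    The inverse of 8 mod 13 is 5 (since 8·5 = 40 = 3·13 + 1), so t ≡ 5·2 = 10 ≡ 10 (mod 13).
    Then x = 47 + 60·10 = 647, valid modulo lcm(60, 13) = 780: x ≡ 647 (mod 780).
Verify against each original: 647 mod 5 = 2, 647 mod 3 = 2, 647 mod 4 = 3, 647 mod 13 = 10.

x ≡ 647 (mod 780).
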